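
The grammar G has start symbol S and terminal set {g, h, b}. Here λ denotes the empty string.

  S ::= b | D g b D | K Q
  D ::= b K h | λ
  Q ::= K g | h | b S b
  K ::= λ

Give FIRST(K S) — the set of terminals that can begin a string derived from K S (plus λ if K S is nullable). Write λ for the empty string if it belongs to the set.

FIRST(D): from D::=b K h we get {b}; from D::=λ we get {λ}. So FIRST(D) = {λ, b}.
FIRST(K): from K::=λ we get {λ}. So FIRST(K) = {λ}.
FIRST(Q): from Q::=K g we get {g}; from Q::=h we get {h}; from Q::=b S b we get {b}. So FIRST(Q) = {b, g, h}.
FIRST(S): from S::=b we get {b}; from S::=D g b D we get {b, g}; from S::=K Q we get {b, g, h}. So FIRST(S) = {b, g, h}.
FIRST(K S): take FIRST of each symbol in turn, carrying on past any symbol whose FIRST contains λ; result {b, g, h}.

{b, g, h}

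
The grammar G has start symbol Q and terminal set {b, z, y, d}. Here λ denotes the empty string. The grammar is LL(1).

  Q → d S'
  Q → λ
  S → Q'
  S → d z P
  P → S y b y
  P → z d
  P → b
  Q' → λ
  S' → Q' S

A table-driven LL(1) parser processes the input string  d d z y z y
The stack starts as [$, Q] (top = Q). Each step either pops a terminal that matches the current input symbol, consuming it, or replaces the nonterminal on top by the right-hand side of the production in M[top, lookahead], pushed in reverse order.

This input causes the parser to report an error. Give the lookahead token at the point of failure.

      Stack       Input          Action
   1  $ Q         d d z y z y $  expand Q → d S'
   2  $ S' d      d d z y z y $  match d
   3  $ S'        d z y z y $    expand S' → Q' S
   4  $ S Q'      d z y z y $    expand Q' → λ
   5  $ S         d z y z y $    expand S → d z P
   6  $ P z d     d z y z y $    match d
   7  $ P z       z y z y $      match z
   8  $ P         y z y $        expand P → S y b y
   9  $ y b y S   y z y $        expand S → Q'
  10  $ y b y Q'  y z y $        expand Q' → λ
  11  $ y b y     y z y $        match y
  12  $ y b       z y $          error: top is terminal b but lookahead is z

z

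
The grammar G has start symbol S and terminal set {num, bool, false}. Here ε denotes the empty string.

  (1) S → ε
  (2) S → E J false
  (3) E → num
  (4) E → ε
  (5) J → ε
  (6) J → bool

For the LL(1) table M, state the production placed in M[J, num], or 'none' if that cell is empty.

none

FIRST(E): from E→num we get {num}; from E→ε we get {ε}. So FIRST(E) = {ε, num}.
FIRST(J): from J→ε we get {ε}; from J→bool we get {bool}. So FIRST(J) = {ε, bool}.
FIRST(S): from S→ε we get {ε}; from S→E J false we get {bool, false, num}. So FIRST(S) = {ε, bool, false, num}.
FOLLOW(S) includes $ since S is the start symbol.
FOLLOW(J): in S→E J false, J is followed by false with FIRST {false}. Thus FOLLOW(J) = {false}.
For J → ε: FIRST(ε) = {ε}, so it goes in M[J, t] for t ∈ {}; since ε ∈ FIRST, also for every t ∈ FOLLOW(J) = {false}.
For J → bool: FIRST(bool) = {bool}, so it goes in M[J, t] for t ∈ {bool}.
None of these place a production in M[J, num].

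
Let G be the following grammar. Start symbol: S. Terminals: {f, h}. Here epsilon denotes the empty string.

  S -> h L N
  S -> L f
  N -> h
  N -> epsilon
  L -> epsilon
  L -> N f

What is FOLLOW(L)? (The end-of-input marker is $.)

{$, f, h}

FIRST(N) = {epsilon, h}
FIRST(L) = {epsilon, f, h}  (via N f)
FIRST(S) = {f, h}  (via L f)
FOLLOW(S) includes $ since S is the start symbol.
FOLLOW(S): S appears on no right-hand side. Thus FOLLOW(S) = {$}.
FOLLOW(N): in S->h L N, the suffix after N is empty, so FOLLOW(N) ⊇ FOLLOW(S) = {$}; in L->N f, N is followed by f with FIRST {f}. Thus FOLLOW(N) = {$, f}.
FOLLOW(L): in S->h L N, L is followed by N with FIRST {epsilon, h}; in S->h L N, the suffix after L is nullable, so FOLLOW(L) ⊇ FOLLOW(S) = {$}; in S->L f, L is followed by f with FIRST {f}. Thus FOLLOW(L) = {$, f, h}.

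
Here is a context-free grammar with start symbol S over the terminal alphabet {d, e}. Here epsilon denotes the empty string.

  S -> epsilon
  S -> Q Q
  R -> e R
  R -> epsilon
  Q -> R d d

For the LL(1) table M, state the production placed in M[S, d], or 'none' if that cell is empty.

S -> Q Q

FIRST(R): from R->e R we get {e}; from R->epsilon we get {epsilon}. So FIRST(R) = {epsilon, e}.
FIRST(Q): from Q->R d d we get {d, e}. So FIRST(Q) = {d, e}.
FIRST(S): from S->epsilon we get {epsilon}; from S->Q Q we get {d, e}. So FIRST(S) = {epsilon, d, e}.
FOLLOW(S) includes $ since S is the start symbol.
FOLLOW(S): S appears on no right-hand side. Thus FOLLOW(S) = {$}.
For S -> epsilon: FIRST(epsilon) = {epsilon}, so it goes in M[S, t] for t ∈ {}; since epsilon ∈ FIRST, also for every t ∈ FOLLOW(S) = {$}.
For S -> Q Q: FIRST(Q Q) = {d, e}, so it goes in M[S, t] for t ∈ {d, e}.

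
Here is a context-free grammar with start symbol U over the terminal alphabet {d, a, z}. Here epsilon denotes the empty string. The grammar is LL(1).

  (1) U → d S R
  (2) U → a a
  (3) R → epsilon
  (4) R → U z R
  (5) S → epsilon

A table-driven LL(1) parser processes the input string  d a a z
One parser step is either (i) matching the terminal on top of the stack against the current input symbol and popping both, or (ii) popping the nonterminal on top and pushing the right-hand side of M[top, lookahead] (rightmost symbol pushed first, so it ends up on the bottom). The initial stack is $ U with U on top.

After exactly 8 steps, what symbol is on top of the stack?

     Stack      Input      Action
  1  $ U        d a a z $  expand U → d S R
  2  $ R S d    d a a z $  match d
  3  $ R S      a a z $    expand S → epsilon
  4  $ R        a a z $    expand R → U z R
  5  $ R z U    a a z $    expand U → a a
  6  $ R z a a  a a z $    match a
  7  $ R z a    a z $      match a
  8  $ R z      z $        match z
Stack after step 8: $ R (top = R).

R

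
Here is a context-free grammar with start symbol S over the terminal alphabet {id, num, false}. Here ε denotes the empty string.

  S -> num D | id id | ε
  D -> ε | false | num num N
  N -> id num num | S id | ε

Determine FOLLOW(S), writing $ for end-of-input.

{$, id}

FIRST(S): from S->num D we get {num}; from S->id id we get {id}; from S->ε we get {ε}. So FIRST(S) = {ε, id, num}.
FIRST(D): from D->ε we get {ε}; from D->false we get {false}; from D->num num N we get {num}. So FIRST(D) = {ε, false, num}.
FIRST(N): from N->id num num we get {id}; from N->S id we get {id, num}; from N->ε we get {ε}. So FIRST(N) = {ε, id, num}.
FOLLOW(S) includes $ since S is the start symbol.
FOLLOW(S): in N->S id, S is followed by id with FIRST {id}. Thus FOLLOW(S) = {$, id}.
FOLLOW(D): in S->num D, the suffix after D is empty, so FOLLOW(D) ⊇ FOLLOW(S) = {$, id}. Thus FOLLOW(D) = {$, id}.
FOLLOW(N): in D->num num N, the suffix after N is empty, so FOLLOW(N) ⊇ FOLLOW(D) = {$, id}. Thus FOLLOW(N) = {$, id}.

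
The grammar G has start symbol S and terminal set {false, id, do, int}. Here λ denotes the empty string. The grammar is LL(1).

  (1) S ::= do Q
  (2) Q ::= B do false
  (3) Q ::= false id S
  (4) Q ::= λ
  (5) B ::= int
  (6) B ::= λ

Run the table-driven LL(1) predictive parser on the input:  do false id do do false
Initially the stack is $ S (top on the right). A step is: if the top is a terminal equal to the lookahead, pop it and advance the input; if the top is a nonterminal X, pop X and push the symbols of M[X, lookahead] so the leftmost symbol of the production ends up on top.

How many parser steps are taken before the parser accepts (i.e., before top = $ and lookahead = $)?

11

      Stack         Input                      Action
   1  $ S           do false id do do false $  expand S ::= do Q
   2  $ Q do        do false id do do false $  match do
   3  $ Q           false id do do false $     expand Q ::= false id S
   4  $ S id false  false id do do false $     match false
   5  $ S id        id do do false $           match id
   6  $ S           do do false $              expand S ::= do Q
   7  $ Q do        do do false $              match do
   8  $ Q           do false $                 expand Q ::= B do false
   9  $ false do B  do false $                 expand B ::= λ
  10  $ false do    do false $                 match do
  11  $ false       false $                    match false
Accept reached after 11 steps.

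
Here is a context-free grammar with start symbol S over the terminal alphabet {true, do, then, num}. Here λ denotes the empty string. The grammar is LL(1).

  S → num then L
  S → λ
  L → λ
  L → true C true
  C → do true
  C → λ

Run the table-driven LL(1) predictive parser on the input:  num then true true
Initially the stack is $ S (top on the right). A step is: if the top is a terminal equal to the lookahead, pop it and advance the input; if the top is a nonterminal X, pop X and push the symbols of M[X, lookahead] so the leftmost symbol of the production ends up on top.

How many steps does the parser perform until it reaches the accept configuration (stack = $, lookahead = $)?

     Stack          Input                 Action
  1  $ S            num then true true $  expand S → num then L
  2  $ L then num   num then true true $  match num
  3  $ L then       then true true $      match then
  4  $ L            true true $           expand L → true C true
  5  $ true C true  true true $           match true
  6  $ true C       true $                expand C → λ
  7  $ true         true $                match true
Accept reached after 7 steps.

7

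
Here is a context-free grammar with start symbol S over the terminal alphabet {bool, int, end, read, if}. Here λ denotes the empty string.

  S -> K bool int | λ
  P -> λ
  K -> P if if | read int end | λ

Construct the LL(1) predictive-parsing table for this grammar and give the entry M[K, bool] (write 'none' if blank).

K -> λ

FIRST(P): from P->λ we get {λ}. So FIRST(P) = {λ}.
FIRST(K): from K->P if if we get {if}; from K->read int end we get {read}; from K->λ we get {λ}. So FIRST(K) = {λ, if, read}.
FIRST(S): from S->K bool int we get {bool, if, read}; from S->λ we get {λ}. So FIRST(S) = {λ, bool, if, read}.
FOLLOW(S) includes $ since S is the start symbol.
FOLLOW(K): in S->K bool int, K is followed by bool int with FIRST {bool}. Thus FOLLOW(K) = {bool}.
For K -> P if if: FIRST(P if if) = {if}, so it goes in M[K, t] for t ∈ {if}.
For K -> read int end: FIRST(read int end) = {read}, so it goes in M[K, t] for t ∈ {read}.
For K -> λ: FIRST(λ) = {λ}, so it goes in M[K, t] for t ∈ {}; since λ ∈ FIRST, also for every t ∈ FOLLOW(K) = {bool}.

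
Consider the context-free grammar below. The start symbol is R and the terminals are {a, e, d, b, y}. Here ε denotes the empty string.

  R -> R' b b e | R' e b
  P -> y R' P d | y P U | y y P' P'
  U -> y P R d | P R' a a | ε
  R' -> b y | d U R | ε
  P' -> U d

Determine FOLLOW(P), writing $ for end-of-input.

{a, b, d, e, y}

FIRST(P) = {y}
FIRST(R') = {ε, b, d}
FIRST(R) = {b, d, e}  (via R' b b e, R' e b)
FIRST(U) = {ε, y}  (via P R' a a)
FIRST(P') = {d, y}  (via U d)
FOLLOW(R) includes $ since R is the start symbol.
FOLLOW(P): in P->y R' P d, P is followed by d with FIRST {d}; in P->y P U, P is followed by U with FIRST {ε, y}; in P->y P U, the suffix after P is nullable (adds nothing new); in U->y P R d, P is followed by R d with FIRST {b, d, e}; in U->P R' a a, P is followed by R' a a with FIRST {a, b, d}. Thus FOLLOW(P) = {a, b, d, e, y}.
FOLLOW(U): in P->y P U, the suffix after U is empty, so FOLLOW(U) ⊇ FOLLOW(P) = {a, b, d, e, y}; in R'->d U R, U is followed by R with FIRST {b, d, e}; in P'->U d, U is followed by d with FIRST {d}. Thus FOLLOW(U) = {a, b, d, e, y}.
FOLLOW(R'): in R->R' b b e, R' is followed by b b e with FIRST {b}; in R->R' e b, R' is followed by e b with FIRST {e}; in P->y R' P d, R' is followed by P d with FIRST {y}; in U->P R' a a, R' is followed by a a with FIRST {a}. Thus FOLLOW(R') = {a, b, e, y}.
FOLLOW(R): in U->y P R d, R is followed by d with FIRST {d}; in R'->d U R, the suffix after R is empty, so FOLLOW(R) ⊇ FOLLOW(R') = {a, b, e, y}. Thus FOLLOW(R) = {$, a, b, d, e, y}.
FOLLOW(P'): in P->y y P' P' (occurrence 1), P' is followed by P' with FIRST {d, y}; in P->y y P' P' (occurrence 2), the suffix after P' is empty, so FOLLOW(P') ⊇ FOLLOW(P) = {a, b, d, e, y}. Thus FOLLOW(P') = {a, b, d, e, y}.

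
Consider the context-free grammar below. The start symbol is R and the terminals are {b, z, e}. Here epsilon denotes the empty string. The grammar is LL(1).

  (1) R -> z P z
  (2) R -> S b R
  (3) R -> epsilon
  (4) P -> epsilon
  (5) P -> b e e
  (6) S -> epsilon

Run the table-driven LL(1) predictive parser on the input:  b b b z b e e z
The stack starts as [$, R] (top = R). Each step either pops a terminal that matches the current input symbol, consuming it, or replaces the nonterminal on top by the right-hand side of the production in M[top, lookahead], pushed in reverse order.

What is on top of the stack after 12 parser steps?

b

step 1: stack=$ R  input=b b b z b e e z $  — expand R -> S b R
step 2: stack=$ R b S  input=b b b z b e e z $  — expand S -> epsilon
step 3: stack=$ R b  input=b b b z b e e z $  — match b
step 4: stack=$ R  input=b b z b e e z $  — expand R -> S b R
step 5: stack=$ R b S  input=b b z b e e z $  — expand S -> epsilon
step 6: stack=$ R b  input=b b z b e e z $  — match b
step 7: stack=$ R  input=b z b e e z $  — expand R -> S b R
step 8: stack=$ R b S  input=b z b e e z $  — expand S -> epsilon
step 9: stack=$ R b  input=b z b e e z $  — match b
step 10: stack=$ R  input=z b e e z $  — expand R -> z P z
step 11: stack=$ z P z  input=z b e e z $  — match z
step 12: stack=$ z P  input=b e e z $  — expand P -> b e e
Stack after step 12: $ z e e b (top = b).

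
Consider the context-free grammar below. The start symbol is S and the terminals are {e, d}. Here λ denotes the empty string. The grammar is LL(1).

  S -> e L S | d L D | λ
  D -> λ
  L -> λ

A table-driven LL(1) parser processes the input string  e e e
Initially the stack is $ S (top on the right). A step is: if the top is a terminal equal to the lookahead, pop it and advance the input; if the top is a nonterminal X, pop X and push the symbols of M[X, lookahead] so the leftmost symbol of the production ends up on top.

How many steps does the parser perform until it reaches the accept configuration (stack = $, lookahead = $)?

10

      Stack    Input    Action
   1  $ S      e e e $  expand S -> e L S
   2  $ S L e  e e e $  match e
   3  $ S L    e e $    expand L -> λ
   4  $ S      e e $    expand S -> e L S
   5  $ S L e  e e $    match e
   6  $ S L    e $      expand L -> λ
   7  $ S      e $      expand S -> e L S
   8  $ S L e  e $      match e
   9  $ S L    $        expand L -> λ
  10  $ S      $        expand S -> λ
Accept reached after 10 steps.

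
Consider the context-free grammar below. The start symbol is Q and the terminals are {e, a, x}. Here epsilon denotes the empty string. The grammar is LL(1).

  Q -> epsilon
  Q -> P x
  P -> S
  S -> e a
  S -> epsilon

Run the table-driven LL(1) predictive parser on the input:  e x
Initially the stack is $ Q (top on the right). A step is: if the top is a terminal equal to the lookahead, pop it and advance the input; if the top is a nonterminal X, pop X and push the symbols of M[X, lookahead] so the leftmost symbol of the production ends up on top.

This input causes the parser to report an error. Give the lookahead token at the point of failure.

x

     Stack    Input  Action
  1  $ Q      e x $  expand Q -> P x
  2  $ x P    e x $  expand P -> S
  3  $ x S    e x $  expand S -> e a
  4  $ x a e  e x $  match e
  5  $ x a    x $    error: top is terminal a but lookahead is x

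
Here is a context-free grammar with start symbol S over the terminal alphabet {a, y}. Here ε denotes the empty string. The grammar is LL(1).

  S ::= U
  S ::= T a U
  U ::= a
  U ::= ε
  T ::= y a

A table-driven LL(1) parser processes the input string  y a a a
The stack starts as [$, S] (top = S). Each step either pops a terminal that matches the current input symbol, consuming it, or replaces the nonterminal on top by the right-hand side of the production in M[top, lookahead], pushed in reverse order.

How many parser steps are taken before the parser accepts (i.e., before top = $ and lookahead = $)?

step 1: stack=$ S  input=y a a a $  — expand S ::= T a U
step 2: stack=$ U a T  input=y a a a $  — expand T ::= y a
step 3: stack=$ U a a y  input=y a a a $  — match y
step 4: stack=$ U a a  input=a a a $  — match a
step 5: stack=$ U a  input=a a $  — match a
step 6: stack=$ U  input=a $  — expand U ::= a
step 7: stack=$ a  input=a $  — match a
Accept reached after 7 steps.

7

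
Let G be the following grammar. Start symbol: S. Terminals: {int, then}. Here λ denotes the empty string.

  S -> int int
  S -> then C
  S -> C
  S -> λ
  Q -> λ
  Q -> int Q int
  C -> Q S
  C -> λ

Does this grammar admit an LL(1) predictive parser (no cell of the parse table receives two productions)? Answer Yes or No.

No

FIRST(S) = {λ, int, then}
FIRST(Q) = {λ, int}
FIRST(C) = {λ, int, then}
FOLLOW(S) = {$}
FOLLOW(Q) = {$, int, then}
FOLLOW(C) = {$}
Cell M[C, $] receives both C -> Q S and C -> λ — the grammar is not LL(1).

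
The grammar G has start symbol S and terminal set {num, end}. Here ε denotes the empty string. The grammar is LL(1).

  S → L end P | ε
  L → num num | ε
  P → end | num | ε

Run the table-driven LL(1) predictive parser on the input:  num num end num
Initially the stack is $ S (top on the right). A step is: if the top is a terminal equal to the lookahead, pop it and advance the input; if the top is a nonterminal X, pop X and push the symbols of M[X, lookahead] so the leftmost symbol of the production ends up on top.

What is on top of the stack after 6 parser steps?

     Stack            Input              Action
  1  $ S              num num end num $  expand S → L end P
  2  $ P end L        num num end num $  expand L → num num
  3  $ P end num num  num num end num $  match num
  4  $ P end num      num end num $      match num
  5  $ P end          end num $          match end
  6  $ P              num $              expand P → num
Stack after step 6: $ num (top = num).

num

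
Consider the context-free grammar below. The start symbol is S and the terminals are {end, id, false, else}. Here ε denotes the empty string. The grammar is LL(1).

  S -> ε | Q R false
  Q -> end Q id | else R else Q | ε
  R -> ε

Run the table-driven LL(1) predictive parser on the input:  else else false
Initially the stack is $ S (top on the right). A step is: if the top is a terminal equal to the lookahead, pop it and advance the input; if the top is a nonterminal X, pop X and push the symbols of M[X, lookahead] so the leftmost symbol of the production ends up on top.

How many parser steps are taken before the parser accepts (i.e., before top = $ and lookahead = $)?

8

     Stack                    Input              Action
  1  $ S                      else else false $  expand S -> Q R false
  2  $ false R Q              else else false $  expand Q -> else R else Q
  3  $ false R Q else R else  else else false $  match else
  4  $ false R Q else R       else false $       expand R -> ε
  5  $ false R Q else         else false $       match else
  6  $ false R Q              false $            expand Q -> ε
  7  $ false R                false $            expand R -> ε
  8  $ false                  false $            match false
Accept reached after 8 steps.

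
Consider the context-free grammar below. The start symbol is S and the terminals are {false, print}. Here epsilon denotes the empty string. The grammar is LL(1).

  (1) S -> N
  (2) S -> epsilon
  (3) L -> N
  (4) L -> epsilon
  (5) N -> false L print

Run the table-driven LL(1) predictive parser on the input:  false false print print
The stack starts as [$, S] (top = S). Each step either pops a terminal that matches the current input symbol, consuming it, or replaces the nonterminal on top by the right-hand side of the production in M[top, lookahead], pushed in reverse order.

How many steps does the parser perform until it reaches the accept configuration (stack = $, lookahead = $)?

step 1: stack=$ S  input=false false print print $  — expand S -> N
step 2: stack=$ N  input=false false print print $  — expand N -> false L print
step 3: stack=$ print L false  input=false false print print $  — match false
step 4: stack=$ print L  input=false print print $  — expand L -> N
step 5: stack=$ print N  input=false print print $  — expand N -> false L print
step 6: stack=$ print print L false  input=false print print $  — match false
step 7: stack=$ print print L  input=print print $  — expand L -> epsilon
step 8: stack=$ print print  input=print print $  — match print
step 9: stack=$ print  input=print $  — match print
Accept reached after 9 steps.

9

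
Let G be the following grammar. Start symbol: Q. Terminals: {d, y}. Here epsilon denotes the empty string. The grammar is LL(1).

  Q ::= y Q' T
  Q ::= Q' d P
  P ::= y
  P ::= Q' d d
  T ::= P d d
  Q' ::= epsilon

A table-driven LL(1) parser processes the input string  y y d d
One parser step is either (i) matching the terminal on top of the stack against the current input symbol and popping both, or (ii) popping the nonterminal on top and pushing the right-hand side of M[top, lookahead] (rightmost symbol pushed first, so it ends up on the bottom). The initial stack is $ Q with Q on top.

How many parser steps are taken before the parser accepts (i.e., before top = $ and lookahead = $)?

8

step 1: stack=$ Q  input=y y d d $  — expand Q ::= y Q' T
step 2: stack=$ T Q' y  input=y y d d $  — match y
step 3: stack=$ T Q'  input=y d d $  — expand Q' ::= epsilon
step 4: stack=$ T  input=y d d $  — expand T ::= P d d
step 5: stack=$ d d P  input=y d d $  — expand P ::= y
step 6: stack=$ d d y  input=y d d $  — match y
step 7: stack=$ d d  input=d d $  — match d
step 8: stack=$ d  input=d $  — match d
Accept reached after 8 steps.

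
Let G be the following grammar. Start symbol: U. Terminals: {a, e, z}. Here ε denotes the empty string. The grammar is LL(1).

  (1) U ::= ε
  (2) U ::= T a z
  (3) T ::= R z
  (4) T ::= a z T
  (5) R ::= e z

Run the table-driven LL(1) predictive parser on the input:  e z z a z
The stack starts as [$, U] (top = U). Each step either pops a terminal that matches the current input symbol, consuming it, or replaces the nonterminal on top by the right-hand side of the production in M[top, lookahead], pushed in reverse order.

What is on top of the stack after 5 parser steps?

     Stack        Input        Action
  1  $ U          e z z a z $  expand U ::= T a z
  2  $ z a T      e z z a z $  expand T ::= R z
  3  $ z a z R    e z z a z $  expand R ::= e z
  4  $ z a z z e  e z z a z $  match e
  5  $ z a z z    z z a z $    match z
Stack after step 5: $ z a z (top = z).

z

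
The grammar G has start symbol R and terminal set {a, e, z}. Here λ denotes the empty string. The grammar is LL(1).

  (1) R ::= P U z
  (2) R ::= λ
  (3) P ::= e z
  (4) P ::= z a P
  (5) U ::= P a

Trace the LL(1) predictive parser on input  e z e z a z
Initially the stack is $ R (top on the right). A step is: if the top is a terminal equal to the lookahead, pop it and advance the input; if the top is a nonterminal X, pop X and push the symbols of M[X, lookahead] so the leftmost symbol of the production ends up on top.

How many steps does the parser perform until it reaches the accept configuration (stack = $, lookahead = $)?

10

      Stack      Input          Action
   1  $ R        e z e z a z $  expand R ::= P U z
   2  $ z U P    e z e z a z $  expand P ::= e z
   3  $ z U z e  e z e z a z $  match e
   4  $ z U z    z e z a z $    match z
   5  $ z U      e z a z $      expand U ::= P a
   6  $ z a P    e z a z $      expand P ::= e z
   7  $ z a z e  e z a z $      match e
   8  $ z a z    z a z $        match z
   9  $ z a      a z $          match a
  10  $ z        z $            match z
Accept reached after 10 steps.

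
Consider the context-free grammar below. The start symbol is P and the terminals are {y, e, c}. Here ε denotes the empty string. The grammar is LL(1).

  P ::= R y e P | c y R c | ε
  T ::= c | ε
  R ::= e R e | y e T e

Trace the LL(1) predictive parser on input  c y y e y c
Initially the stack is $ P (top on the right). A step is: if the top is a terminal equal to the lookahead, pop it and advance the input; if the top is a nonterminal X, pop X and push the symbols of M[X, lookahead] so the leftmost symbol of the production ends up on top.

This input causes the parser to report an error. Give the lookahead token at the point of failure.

step 1: stack=$ P  input=c y y e y c $  — expand P ::= c y R c
step 2: stack=$ c R y c  input=c y y e y c $  — match c
step 3: stack=$ c R y  input=y y e y c $  — match y
step 4: stack=$ c R  input=y e y c $  — expand R ::= y e T e
step 5: stack=$ c e T e y  input=y e y c $  — match y
step 6: stack=$ c e T e  input=e y c $  — match e
step 7: stack=$ c e T  input=y c $  — error: M[T, y] is empty

y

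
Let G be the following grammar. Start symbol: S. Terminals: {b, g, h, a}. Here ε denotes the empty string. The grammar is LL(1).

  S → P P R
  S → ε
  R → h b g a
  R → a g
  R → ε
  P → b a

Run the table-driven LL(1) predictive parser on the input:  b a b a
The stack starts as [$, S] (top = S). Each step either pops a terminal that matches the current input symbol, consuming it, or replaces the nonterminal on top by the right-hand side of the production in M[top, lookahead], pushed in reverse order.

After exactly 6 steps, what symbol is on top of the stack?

step 1: stack=$ S  input=b a b a $  — expand S → P P R
step 2: stack=$ R P P  input=b a b a $  — expand P → b a
step 3: stack=$ R P a b  input=b a b a $  — match b
step 4: stack=$ R P a  input=a b a $  — match a
step 5: stack=$ R P  input=b a $  — expand P → b a
step 6: stack=$ R a b  input=b a $  — match b
Stack after step 6: $ R a (top = a).

a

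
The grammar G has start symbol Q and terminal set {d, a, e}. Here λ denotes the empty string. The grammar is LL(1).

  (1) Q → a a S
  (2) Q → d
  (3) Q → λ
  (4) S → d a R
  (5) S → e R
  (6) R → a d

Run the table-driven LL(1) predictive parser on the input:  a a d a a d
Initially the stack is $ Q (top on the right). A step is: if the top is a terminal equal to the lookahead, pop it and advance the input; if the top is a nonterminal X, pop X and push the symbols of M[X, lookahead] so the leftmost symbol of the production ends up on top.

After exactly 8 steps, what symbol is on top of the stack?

d

step 1: stack=$ Q  input=a a d a a d $  — expand Q → a a S
step 2: stack=$ S a a  input=a a d a a d $  — match a
step 3: stack=$ S a  input=a d a a d $  — match a
step 4: stack=$ S  input=d a a d $  — expand S → d a R
step 5: stack=$ R a d  input=d a a d $  — match d
step 6: stack=$ R a  input=a a d $  — match a
step 7: stack=$ R  input=a d $  — expand R → a d
step 8: stack=$ d a  input=a d $  — match a
Stack after step 8: $ d (top = d).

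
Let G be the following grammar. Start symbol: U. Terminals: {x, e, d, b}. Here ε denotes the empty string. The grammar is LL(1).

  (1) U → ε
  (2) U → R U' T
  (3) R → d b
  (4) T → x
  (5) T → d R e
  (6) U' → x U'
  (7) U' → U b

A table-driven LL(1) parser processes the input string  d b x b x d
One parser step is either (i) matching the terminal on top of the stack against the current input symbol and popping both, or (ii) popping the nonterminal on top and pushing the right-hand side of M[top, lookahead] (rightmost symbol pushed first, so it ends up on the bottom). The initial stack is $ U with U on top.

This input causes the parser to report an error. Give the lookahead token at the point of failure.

      Stack       Input          Action
   1  $ U         d b x b x d $  expand U → R U' T
   2  $ T U' R    d b x b x d $  expand R → d b
   3  $ T U' b d  d b x b x d $  match d
   4  $ T U' b    b x b x d $    match b
   5  $ T U'      x b x d $      expand U' → x U'
   6  $ T U' x    x b x d $      match x
   7  $ T U'      b x d $        expand U' → U b
   8  $ T b U     b x d $        expand U → ε
   9  $ T b       b x d $        match b
  10  $ T         x d $          expand T → x
  11  $ x         x d $          match x
  12  $           d $            error: stack empty but input remains

d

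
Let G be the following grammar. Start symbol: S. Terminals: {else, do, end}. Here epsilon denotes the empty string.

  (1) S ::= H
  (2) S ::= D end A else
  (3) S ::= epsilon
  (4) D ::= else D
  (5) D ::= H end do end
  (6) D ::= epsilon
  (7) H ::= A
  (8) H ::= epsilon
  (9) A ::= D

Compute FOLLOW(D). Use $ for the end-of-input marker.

FIRST(S) = {epsilon, else, end}  (via H, D end A else)
FIRST(D) = {epsilon, else, end}  (via H end do end)
FIRST(A) = {epsilon, else, end}  (via D)
FIRST(H) = {epsilon, else, end}  (via A)
FOLLOW(S) includes $ since S is the start symbol.
FOLLOW(S): S appears on no right-hand side. Thus FOLLOW(S) = {$}.
FOLLOW(H): in S::=H, the suffix after H is empty, so FOLLOW(H) ⊇ FOLLOW(S) = {$}; in D::=H end do end, H is followed by end do end with FIRST {end}. Thus FOLLOW(H) = {$, end}.
FOLLOW(A): in S::=D end A else, A is followed by else with FIRST {else}; in H::=A, the suffix after A is empty, so FOLLOW(A) ⊇ FOLLOW(H) = {$, end}. Thus FOLLOW(A) = {$, else, end}.
FOLLOW(D): in S::=D end A else, D is followed by end A else with FIRST {end}; in D::=else D, the suffix after D is empty (adds nothing new); in A::=D, the suffix after D is empty, so FOLLOW(D) ⊇ FOLLOW(A) = {$, else, end}. Thus FOLLOW(D) = {$, else, end}.

{$, else, end}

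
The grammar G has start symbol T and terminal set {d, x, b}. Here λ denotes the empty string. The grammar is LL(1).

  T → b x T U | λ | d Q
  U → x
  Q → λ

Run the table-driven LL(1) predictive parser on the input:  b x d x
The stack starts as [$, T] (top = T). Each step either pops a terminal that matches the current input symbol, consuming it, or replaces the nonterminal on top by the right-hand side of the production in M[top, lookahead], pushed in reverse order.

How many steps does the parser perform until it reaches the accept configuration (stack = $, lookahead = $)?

     Stack      Input      Action
  1  $ T        b x d x $  expand T → b x T U
  2  $ U T x b  b x d x $  match b
  3  $ U T x    x d x $    match x
  4  $ U T      d x $      expand T → d Q
  5  $ U Q d    d x $      match d
  6  $ U Q      x $        expand Q → λ
  7  $ U        x $        expand U → x
  8  $ x        x $        match x
Accept reached after 8 steps.

8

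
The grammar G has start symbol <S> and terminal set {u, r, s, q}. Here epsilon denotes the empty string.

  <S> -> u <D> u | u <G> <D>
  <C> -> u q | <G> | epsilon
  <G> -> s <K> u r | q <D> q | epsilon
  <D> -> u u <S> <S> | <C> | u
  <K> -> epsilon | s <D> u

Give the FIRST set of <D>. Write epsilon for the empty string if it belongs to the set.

FIRST(<S>): from <S>->u <D> u we get {u}; from <S>->u <G> <D> we get {u}. So FIRST(<S>) = {u}.
FIRST(<G>): from <G>->s <K> u r we get {s}; from <G>->q <D> q we get {q}; from <G>->epsilon we get {epsilon}. So FIRST(<G>) = {epsilon, q, s}.
FIRST(<K>): from <K>->epsilon we get {epsilon}; from <K>->s <D> u we get {s}. So FIRST(<K>) = {epsilon, s}.
FIRST(<C>): from <C>->u q we get {u}; from <C>-><G> we get {epsilon, q, s}; from <C>->epsilon we get {epsilon}. So FIRST(<C>) = {epsilon, q, s, u}.
FIRST(<D>): from <D>->u u <S> <S> we get {u}; from <D>-><C> we get {epsilon, q, s, u}; from <D>->u we get {u}. So FIRST(<D>) = {epsilon, q, s, u}.

{epsilon, q, s, u}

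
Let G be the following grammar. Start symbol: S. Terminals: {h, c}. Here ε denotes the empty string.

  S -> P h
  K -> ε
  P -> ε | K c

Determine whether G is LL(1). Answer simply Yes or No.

FIRST(S) = {c, h}
FIRST(K) = {ε}
FIRST(P) = {ε, c}
FOLLOW(S) = {$}
FOLLOW(K) = {c}
FOLLOW(P) = {h}
Each cell of M receives at most one production.

Yes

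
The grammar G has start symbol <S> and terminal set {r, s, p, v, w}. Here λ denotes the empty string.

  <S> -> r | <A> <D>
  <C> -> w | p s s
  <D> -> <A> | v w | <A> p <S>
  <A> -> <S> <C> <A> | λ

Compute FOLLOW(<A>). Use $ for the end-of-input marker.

FIRST(<C>): from <C>->w we get {w}; from <C>->p s s we get {p}. So FIRST(<C>) = {p, w}.
FIRST(<S>): from <S>->r we get {r}; from <S>-><A> <D> we get {λ, p, r, v, w}. So FIRST(<S>) = {λ, p, r, v, w}.
FIRST(<A>): from <A>-><S> <C> <A> we get {p, r, v, w}; from <A>->λ we get {λ}. So FIRST(<A>) = {λ, p, r, v, w}.
FIRST(<D>): from <D>-><A> we get {λ, p, r, v, w}; from <D>->v w we get {v}; from <D>-><A> p <S> we get {p, r, v, w}. So FIRST(<D>) = {λ, p, r, v, w}.
FOLLOW(<S>) includes $ since <S> is the start symbol.
FOLLOW(<S>): in <D>-><A> p <S>, the suffix after <S> is empty, so FOLLOW(<S>) ⊇ FOLLOW(<D>) = {$, p, w}; in <A>-><S> <C> <A>, <S> is followed by <C> <A> with FIRST {p, w}. Thus FOLLOW(<S>) = {$, p, w}.
FOLLOW(<D>): in <S>-><A> <D>, the suffix after <D> is empty, so FOLLOW(<D>) ⊇ FOLLOW(<S>) = {$, p, w}. Thus FOLLOW(<D>) = {$, p, w}.
FOLLOW(<A>): in <S>-><A> <D>, <A> is followed by <D> with FIRST {λ, p, r, v, w}; in <S>-><A> <D>, the suffix after <A> is nullable, so FOLLOW(<A>) ⊇ FOLLOW(<S>) = {$, p, w}; in <D>-><A>, the suffix after <A> is empty, so FOLLOW(<A>) ⊇ FOLLOW(<D>) = {$, p, w}; in <D>-><A> p <S>, <A> is followed by p <S> with FIRST {p}; in <A>-><S> <C> <A>, the suffix after <A> is empty (adds nothing new). Thus FOLLOW(<A>) = {$, p, r, v, w}.
FOLLOW(<C>): in <A>-><S> <C> <A>, <C> is followed by <A> with FIRST {λ, p, r, v, w}; in <A>-><S> <C> <A>, the suffix after <C> is nullable, so FOLLOW(<C>) ⊇ FOLLOW(<A>) = {$, p, r, v, w}. Thus FOLLOW(<C>) = {$, p, r, v, w}.

{$, p, r, v, w}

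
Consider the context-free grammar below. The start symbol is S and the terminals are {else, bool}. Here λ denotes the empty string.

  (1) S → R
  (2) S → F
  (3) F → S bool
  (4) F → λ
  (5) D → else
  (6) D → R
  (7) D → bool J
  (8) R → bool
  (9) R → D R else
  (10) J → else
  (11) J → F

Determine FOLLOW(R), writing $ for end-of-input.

{$, bool, else}

FIRST(S) = {λ, bool, else}  (via R, F)
FIRST(F) = {λ, bool, else}  (via S bool)
FIRST(J) = {λ, bool, else}  (via F)
FIRST(D) = {bool, else}  (via R)
FIRST(R) = {bool, else}  (via D R else)
FOLLOW(S) includes $ since S is the start symbol.
FOLLOW(S): in F→S bool, S is followed by bool with FIRST {bool}. Thus FOLLOW(S) = {$, bool}.
FOLLOW(D): in R→D R else, D is followed by R else with FIRST {bool, else}. Thus FOLLOW(D) = {bool, else}.
FOLLOW(R): in S→R, the suffix after R is empty, so FOLLOW(R) ⊇ FOLLOW(S) = {$, bool}; in D→R, the suffix after R is empty, so FOLLOW(R) ⊇ FOLLOW(D) = {bool, else}; in R→D R else, R is followed by else with FIRST {else}. Thus FOLLOW(R) = {$, bool, else}.
FOLLOW(J): in D→bool J, the suffix after J is empty, so FOLLOW(J) ⊇ FOLLOW(D) = {bool, else}. Thus FOLLOW(J) = {bool, else}.
FOLLOW(F): in S→F, the suffix after F is empty, so FOLLOW(F) ⊇ FOLLOW(S) = {$, bool}; in J→F, the suffix after F is empty, so FOLLOW(F) ⊇ FOLLOW(J) = {bool, else}. Thus FOLLOW(F) = {$, bool, else}.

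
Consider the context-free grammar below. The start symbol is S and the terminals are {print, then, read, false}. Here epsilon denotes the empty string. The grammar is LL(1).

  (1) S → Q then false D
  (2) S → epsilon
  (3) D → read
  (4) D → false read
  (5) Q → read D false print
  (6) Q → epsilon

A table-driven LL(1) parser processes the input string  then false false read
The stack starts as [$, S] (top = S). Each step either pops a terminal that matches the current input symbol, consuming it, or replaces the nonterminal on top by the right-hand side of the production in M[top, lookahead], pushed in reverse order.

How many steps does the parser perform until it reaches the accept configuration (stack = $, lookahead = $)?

7

step 1: stack=$ S  input=then false false read $  — expand S → Q then false D
step 2: stack=$ D false then Q  input=then false false read $  — expand Q → epsilon
step 3: stack=$ D false then  input=then false false read $  — match then
step 4: stack=$ D false  input=false false read $  — match false
step 5: stack=$ D  input=false read $  — expand D → false read
step 6: stack=$ read false  input=false read $  — match false
step 7: stack=$ read  input=read $  — match read
Accept reached after 7 steps.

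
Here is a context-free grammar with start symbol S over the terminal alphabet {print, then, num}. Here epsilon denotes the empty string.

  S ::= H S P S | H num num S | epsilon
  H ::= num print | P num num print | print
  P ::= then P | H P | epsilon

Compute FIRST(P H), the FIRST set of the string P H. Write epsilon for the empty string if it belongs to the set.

{num, print, then}

FIRST(S) = {epsilon, num, print, then}  (via H S P S, H num num S)
FIRST(H) = {num, print, then}  (via P num num print)
FIRST(P) = {epsilon, num, print, then}  (via H P)
FIRST(P H): take FIRST of each symbol in turn, carrying on past any symbol whose FIRST contains epsilon; result {num, print, then}.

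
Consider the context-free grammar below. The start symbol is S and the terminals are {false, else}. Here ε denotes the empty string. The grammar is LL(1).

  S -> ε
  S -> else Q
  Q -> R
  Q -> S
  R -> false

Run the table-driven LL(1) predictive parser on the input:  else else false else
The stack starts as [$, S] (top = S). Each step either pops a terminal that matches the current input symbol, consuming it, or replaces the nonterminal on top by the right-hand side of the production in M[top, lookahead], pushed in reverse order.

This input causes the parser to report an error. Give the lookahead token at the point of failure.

     Stack     Input                   Action
  1  $ S       else else false else $  expand S -> else Q
  2  $ Q else  else else false else $  match else
  3  $ Q       else false else $       expand Q -> S
  4  $ S       else false else $       expand S -> else Q
  5  $ Q else  else false else $       match else
  6  $ Q       false else $            expand Q -> R
  7  $ R       false else $            expand R -> false
  8  $ false   false else $            match false
  9  $         else $                  error: stack empty but input remains

else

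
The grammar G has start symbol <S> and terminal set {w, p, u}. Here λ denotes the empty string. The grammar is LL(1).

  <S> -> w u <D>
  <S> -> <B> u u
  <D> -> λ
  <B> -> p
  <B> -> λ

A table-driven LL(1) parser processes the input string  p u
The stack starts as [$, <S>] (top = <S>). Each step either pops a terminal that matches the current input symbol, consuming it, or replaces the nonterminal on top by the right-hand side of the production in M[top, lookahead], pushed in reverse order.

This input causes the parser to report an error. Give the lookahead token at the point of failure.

     Stack      Input  Action
  1  $ <S>      p u $  expand <S> -> <B> u u
  2  $ u u <B>  p u $  expand <B> -> p
  3  $ u u p    p u $  match p
  4  $ u u      u $    match u
  5  $ u        $      error: top is terminal u but lookahead is $

$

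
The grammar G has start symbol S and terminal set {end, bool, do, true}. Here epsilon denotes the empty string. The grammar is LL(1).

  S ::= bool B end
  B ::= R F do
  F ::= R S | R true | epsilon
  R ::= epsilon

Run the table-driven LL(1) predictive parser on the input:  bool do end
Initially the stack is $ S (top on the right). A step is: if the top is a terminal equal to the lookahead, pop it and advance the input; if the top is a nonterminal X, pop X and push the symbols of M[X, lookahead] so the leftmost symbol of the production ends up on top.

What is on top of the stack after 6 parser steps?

end

step 1: stack=$ S  input=bool do end $  — expand S ::= bool B end
step 2: stack=$ end B bool  input=bool do end $  — match bool
step 3: stack=$ end B  input=do end $  — expand B ::= R F do
step 4: stack=$ end do F R  input=do end $  — expand R ::= epsilon
step 5: stack=$ end do F  input=do end $  — expand F ::= epsilon
step 6: stack=$ end do  input=do end $  — match do
Stack after step 6: $ end (top = end).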